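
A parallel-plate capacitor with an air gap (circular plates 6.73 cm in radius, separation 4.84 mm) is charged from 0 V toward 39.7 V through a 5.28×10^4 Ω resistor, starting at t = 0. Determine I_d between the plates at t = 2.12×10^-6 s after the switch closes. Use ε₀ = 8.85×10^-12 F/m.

1.61×10^-4 A

C = ε₀A/d = (8.85×10^-12)(0.01423)/(4.84×10^-3) = 2.602×10^-11 F and τ = RC = 1.374×10^-6 s. I_d in the gap equals the RC charging current.
I_d(t) = (V₀/R) e^(−t/τ) = 7.519×10^-4 · e^(−1.543) = 1.61×10^-4 A.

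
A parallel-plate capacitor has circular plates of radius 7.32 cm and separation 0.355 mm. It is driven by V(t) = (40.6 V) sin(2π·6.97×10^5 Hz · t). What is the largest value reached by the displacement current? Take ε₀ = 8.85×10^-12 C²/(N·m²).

C = ε₀A/d = (8.85×10^-12)(0.01683)/(3.55×10^-4) = 4.196×10^-10 F; ω = 2πf = 4.379×10^6 rad/s.
I_d = C dV/dt, so |I_d|_max = C V₀ ω = (4.196×10^-10)(40.6)(4.379×10^6) = 0.0746 A.

0.0746 A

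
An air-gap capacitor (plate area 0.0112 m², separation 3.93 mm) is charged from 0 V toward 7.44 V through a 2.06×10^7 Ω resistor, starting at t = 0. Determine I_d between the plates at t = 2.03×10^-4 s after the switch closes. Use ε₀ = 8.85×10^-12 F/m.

2.44×10^-7 A

C = ε₀A/d = (8.85×10^-12)(0.0112)/(3.93×10^-3) = 2.522×10^-11 F and τ = RC = 5.195×10^-4 s. I_d in the gap equals the RC charging current.
I_d(t) = (V₀/R) e^(−t/τ) = 3.612×10^-7 · e^(−0.3908) = 2.44×10^-7 A.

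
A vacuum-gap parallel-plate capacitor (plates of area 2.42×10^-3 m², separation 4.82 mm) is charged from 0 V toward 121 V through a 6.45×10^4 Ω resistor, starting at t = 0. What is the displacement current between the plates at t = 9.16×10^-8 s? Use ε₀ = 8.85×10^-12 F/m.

With C = ε₀A/d = (8.85×10^-12)(2.42×10^-3)/(4.82×10^-3) = 4.443×10^-12 F, the time constant is τ = RC = 2.866×10^-7 s, so t/τ = 0.3196 and e^(−t/τ) = 0.7264.
I_d = I_cond = (V₀/R) e^(−t/τ) = (1.876×10^-3)(0.7264) = 1.36×10^-3 A.

1.36×10^-3 A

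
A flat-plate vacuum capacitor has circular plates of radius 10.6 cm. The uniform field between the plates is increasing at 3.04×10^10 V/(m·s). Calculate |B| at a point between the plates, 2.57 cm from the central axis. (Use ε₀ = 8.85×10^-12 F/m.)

4.34×10^-9 T

Total displacement current: I_d = ε₀(πR²)(dE/dt) = (8.85×10^-12)(0.03530)(3.04×10^10) = 9.497×10^-3 A.
For r < R the Ampère–Maxwell law gives B(2πr) = μ₀ I_d (r²/R²), so B = μ₀ I_d r/(2πR²) = (4π×10^-7)(9.497×10^-3)(0.0257)/(2π·0.106²) = 4.34×10^-9 T.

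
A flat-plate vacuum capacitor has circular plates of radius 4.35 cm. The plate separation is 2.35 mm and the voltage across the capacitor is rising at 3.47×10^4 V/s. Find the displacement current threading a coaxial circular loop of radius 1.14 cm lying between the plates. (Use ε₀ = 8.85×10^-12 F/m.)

5.34×10^-8 A

dE/dt = (dV/dt)/d = 1.477×10^7 V/(m·s); I_d = ε₀(πR²)(dE/dt) = (8.85×10^-12)(5.945×10^-3)(1.477×10^7) = 7.771×10^-7 A.
Through an area πr² the displacement current is I_d·(πr²/πR²) = I_d (r/R)² = 5.34×10^-8 A.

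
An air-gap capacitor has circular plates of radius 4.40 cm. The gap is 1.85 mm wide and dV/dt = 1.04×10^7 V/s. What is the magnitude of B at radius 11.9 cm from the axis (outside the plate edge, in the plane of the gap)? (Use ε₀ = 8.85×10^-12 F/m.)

5.09×10^-10 T

With E = V/d, dE/dt = 5.622×10^9 V/(m·s) and πR² = 6.082×10^-3 m², giving I_d = ε₀ πR² dE/dt = 3.026×10^-4 A.
Outside the plates the loop encloses all of I_d, so B·2πr = μ₀ I_d and B = 5.09×10^-10 T.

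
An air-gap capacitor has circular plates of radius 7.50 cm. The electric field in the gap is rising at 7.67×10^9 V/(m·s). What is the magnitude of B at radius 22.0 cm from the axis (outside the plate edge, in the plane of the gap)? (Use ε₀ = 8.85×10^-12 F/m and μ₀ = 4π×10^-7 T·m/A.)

Total displacement current: I_d = ε₀(πR²)(dE/dt) = (8.85×10^-12)(0.01767)(7.67×10^9) = 1.199×10^-3 A.
Outside the plates the loop encloses all of I_d, so B·2πr = μ₀ I_d and B = 1.09×10^-9 T.

1.09×10^-9 T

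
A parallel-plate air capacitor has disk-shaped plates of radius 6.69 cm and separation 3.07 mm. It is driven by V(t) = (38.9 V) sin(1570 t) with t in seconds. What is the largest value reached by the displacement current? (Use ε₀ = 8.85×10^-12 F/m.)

2.48×10^-6 A

The displacement current equals the conduction current C dV/dt, which peaks at C V₀ ω.
With C = ε₀A/d = (8.85×10^-12)(0.01406)/(3.07×10^-3) = 4.053×10^-11 F and ω = 1570 rad/s, I_d,max = (4.053×10^-11)(38.9)(1570) = 2.48×10^-6 A.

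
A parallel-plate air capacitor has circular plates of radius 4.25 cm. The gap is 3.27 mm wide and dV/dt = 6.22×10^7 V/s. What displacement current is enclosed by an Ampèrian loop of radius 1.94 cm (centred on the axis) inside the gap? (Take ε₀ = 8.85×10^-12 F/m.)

1.99×10^-4 A

With E = V/d, dE/dt = 1.902×10^10 V/(m·s) and πR² = 5.675×10^-3 m², giving I_d = ε₀ πR² dE/dt = 9.553×10^-4 A.
The field is uniform, so I_d,enc = I_d (r/R)² = (9.553×10^-4)(1.94/4.25)² = 1.99×10^-4 A.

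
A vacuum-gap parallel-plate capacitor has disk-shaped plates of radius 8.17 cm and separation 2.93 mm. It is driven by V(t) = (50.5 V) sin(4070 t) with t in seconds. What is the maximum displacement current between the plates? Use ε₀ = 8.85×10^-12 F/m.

1.30×10^-5 A

The displacement current equals the conduction current C dV/dt, which peaks at C V₀ ω.
With C = ε₀A/d = (8.85×10^-12)(0.02097)/(2.93×10^-3) = 6.334×10^-11 F and ω = 4070 rad/s, I_d,max = (6.334×10^-11)(50.5)(4070) = 1.30×10^-5 A.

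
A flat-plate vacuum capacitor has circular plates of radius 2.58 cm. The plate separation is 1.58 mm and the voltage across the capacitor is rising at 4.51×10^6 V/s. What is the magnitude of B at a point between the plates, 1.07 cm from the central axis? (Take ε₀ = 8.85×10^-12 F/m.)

1.70×10^-10 T

With E = V/d, dE/dt = 2.854×10^9 V/(m·s) and πR² = 2.091×10^-3 m², giving I_d = ε₀ πR² dE/dt = 5.281×10^-5 A.
An Ampèrian loop of radius r encloses a fraction (r/R)² of I_d. Then B·2πr = μ₀ I_d (r/R)², giving B = μ₀ I_d r/(2πR²) = 1.70×10^-10 T.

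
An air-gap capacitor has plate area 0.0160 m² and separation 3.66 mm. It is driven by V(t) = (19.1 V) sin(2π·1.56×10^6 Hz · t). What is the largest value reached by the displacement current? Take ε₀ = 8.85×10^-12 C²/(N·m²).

The displacement current equals the conduction current C dV/dt, which peaks at C V₀ ω.
With C = ε₀A/d = (8.85×10^-12)(0.0160)/(3.66×10^-3) = 3.869×10^-11 F and ω = 2πf = 9.802×10^6 rad/s, I_d,max = (3.869×10^-11)(19.1)(9.802×10^6) = 7.24×10^-3 A.

7.24×10^-3 A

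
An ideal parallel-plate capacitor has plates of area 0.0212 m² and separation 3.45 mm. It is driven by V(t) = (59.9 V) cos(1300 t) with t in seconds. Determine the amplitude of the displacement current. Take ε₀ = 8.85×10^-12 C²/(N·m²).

(dE/dt)_max = V₀ω/d = 2.257×10^7 V/(m·s); ω = 1300 rad/s.
I_d,max = ε₀ A (dE/dt)_max = (8.85×10^-12)(0.0212)(2.257×10^7) = 4.23×10^-6 A.

4.23×10^-6 A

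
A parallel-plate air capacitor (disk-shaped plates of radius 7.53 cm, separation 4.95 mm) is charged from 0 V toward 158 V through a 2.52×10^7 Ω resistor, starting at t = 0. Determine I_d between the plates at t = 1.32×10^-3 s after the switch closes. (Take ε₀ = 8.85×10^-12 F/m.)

1.21×10^-6 A

C = ε₀A/d = (8.85×10^-12)(0.01781)/(4.95×10^-3) = 3.184×10^-11 F and τ = RC = 8.024×10^-4 s. I_d in the gap equals the RC charging current.
I_d(t) = (V₀/R) e^(−t/τ) = 6.270×10^-6 · e^(−1.645) = 1.21×10^-6 A.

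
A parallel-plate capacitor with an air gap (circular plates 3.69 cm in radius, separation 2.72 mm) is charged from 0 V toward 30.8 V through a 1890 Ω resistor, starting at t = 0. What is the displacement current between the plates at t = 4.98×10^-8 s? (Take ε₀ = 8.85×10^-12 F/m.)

C = ε₀A/d = (8.85×10^-12)(4.278×10^-3)/(2.72×10^-3) = 1.392×10^-11 F, so τ = RC = 2.631×10^-8 s.
The conduction current is I(t) = (V₀/R) e^(−t/τ), and the displacement current between the plates equals it.
t/τ = 1.893; I_d = (30.8/1890) · e^(−1.893) = (0.01630)(0.1506) = 2.45×10^-3 A.

2.45×10^-3 A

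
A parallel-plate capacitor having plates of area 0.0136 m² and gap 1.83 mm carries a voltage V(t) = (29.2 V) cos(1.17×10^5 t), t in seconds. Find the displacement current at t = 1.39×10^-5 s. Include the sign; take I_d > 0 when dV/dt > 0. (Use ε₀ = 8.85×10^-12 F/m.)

C = ε₀A/d = (8.85×10^-12)(0.0136)/(1.83×10^-3) = 6.577×10^-11 F. dV/dt = V₀ω·−sin(ωt); at ωt = 1.6263 rad this factor is -0.9985.
I_d = C dV/dt = (6.577×10^-11)(29.2)(1.17×10^5)(-0.9985) = -2.24×10^-4 A.

-2.24×10^-4 A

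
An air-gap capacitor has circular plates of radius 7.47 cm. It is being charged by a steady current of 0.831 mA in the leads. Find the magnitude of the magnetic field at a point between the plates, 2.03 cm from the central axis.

6.05×10^-10 T

Between the plates the displacement current equals the wire current: I_d = 0.831 mA = 8.31×10^-4 A.
An Ampèrian loop of radius r encloses a fraction (r/R)² of I_d. Then B·2πr = μ₀ I_d (r/R)², giving B = μ₀ I_d r/(2πR²) = 6.05×10^-10 T.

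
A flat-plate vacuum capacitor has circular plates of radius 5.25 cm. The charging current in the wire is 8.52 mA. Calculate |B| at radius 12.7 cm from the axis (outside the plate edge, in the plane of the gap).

No conduction current crosses the gap, so I_d there equals the 8.52×10^-3 A in the leads.
Outside the plates the loop encloses all of I_d, so B·2πr = μ₀ I_d and B = 1.34×10^-8 T.

1.34×10^-8 T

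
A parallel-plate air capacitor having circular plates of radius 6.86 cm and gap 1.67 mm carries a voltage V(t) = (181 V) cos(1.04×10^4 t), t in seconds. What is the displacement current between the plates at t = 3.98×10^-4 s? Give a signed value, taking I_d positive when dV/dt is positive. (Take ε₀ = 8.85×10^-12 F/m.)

1.24×10^-4 A

dE/dt = (V₀ω/d)·−sin(ωt) with ωt = 4.1392 rad: (181)(1.04×10^4)(0.8402)/(1.67×10^-3) = 9.471×10^8 V/(m·s).
I_d = ε₀ A dE/dt = (8.85×10^-12)(0.01478)(9.471×10^8) = 1.24×10^-4 A.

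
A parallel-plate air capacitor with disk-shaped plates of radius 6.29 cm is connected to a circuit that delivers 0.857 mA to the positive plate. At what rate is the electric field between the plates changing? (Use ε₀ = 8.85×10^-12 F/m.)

The displacement current between the plates equals the conduction current, I_d = 0.857 mA.
Inverting I_d = ε₀ A dE/dt gives dE/dt = 8.57×10^-4 / (8.85×10^-12 · 0.01243) = 7.79×10^9 V/(m·s).

7.79×10^9 V/(m·s)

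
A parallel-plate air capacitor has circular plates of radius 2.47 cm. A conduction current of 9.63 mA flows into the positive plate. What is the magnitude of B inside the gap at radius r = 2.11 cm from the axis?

6.66×10^-8 T

Between the plates the displacement current equals the wire current: I_d = 9.63 mA = 9.63×10^-3 A.
For r < R the Ampère–Maxwell law gives B(2πr) = μ₀ I_d (r²/R²), so B = μ₀ I_d r/(2πR²) = (4π×10^-7)(9.63×10^-3)(0.0211)/(2π·0.0247²) = 6.66×10^-8 T.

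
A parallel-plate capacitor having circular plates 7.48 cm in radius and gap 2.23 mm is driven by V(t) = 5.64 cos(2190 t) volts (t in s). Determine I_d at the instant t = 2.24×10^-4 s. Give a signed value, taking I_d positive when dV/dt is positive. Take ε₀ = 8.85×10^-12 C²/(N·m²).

-4.06×10^-7 A

dV/dt = (5.64)(2190)·−sin(0.49056) = -5819 V/s.
I_d = C dV/dt with C = ε₀A/d = (8.85×10^-12)(0.01758)/(2.23×10^-3) = 6.977×10^-11 F, so I_d = (6.977×10^-11)(-5819) = -4.06×10^-7 A.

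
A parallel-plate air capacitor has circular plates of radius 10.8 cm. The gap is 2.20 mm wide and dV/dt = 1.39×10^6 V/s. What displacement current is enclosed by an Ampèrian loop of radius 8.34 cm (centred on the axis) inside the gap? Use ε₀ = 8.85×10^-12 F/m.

1.22×10^-4 A

I_d = C dV/dt with C = ε₀πR²/d = 1.474×10^-10 F, so I_d = (1.474×10^-10)(1.39×10^6) = 2.049×10^-4 A.
Since J_d is uniform, the enclosed fraction is (r/R)² = 0.5963, giving I_d,enc = 1.22×10^-4 A.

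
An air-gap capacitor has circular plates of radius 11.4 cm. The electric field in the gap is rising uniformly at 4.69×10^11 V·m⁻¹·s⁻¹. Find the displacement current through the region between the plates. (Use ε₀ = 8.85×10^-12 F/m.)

0.169 A

With a uniform field, Φ_E = EA, so I_d = ε₀ A dE/dt = 0.169 A.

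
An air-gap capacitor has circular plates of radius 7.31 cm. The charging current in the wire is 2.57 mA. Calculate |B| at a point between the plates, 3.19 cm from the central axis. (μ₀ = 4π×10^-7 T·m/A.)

3.07×10^-9 T

By continuity the displacement current in the gap matches the conduction current: I_d = 2.57×10^-3 A.
∮B·dl = μ₀ I_d,enc with I_d,enc = I_d r²/R² = 4.894×10^-4 A; so B = μ₀ I_d,enc/(2πr) = 3.07×10^-9 T.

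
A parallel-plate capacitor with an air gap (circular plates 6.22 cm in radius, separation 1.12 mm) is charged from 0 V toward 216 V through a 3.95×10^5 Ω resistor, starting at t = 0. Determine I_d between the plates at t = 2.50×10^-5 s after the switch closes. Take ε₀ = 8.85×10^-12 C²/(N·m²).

C = ε₀A/d = (8.85×10^-12)(0.01215)/(1.12×10^-3) = 9.601×10^-11 F, so τ = RC = 3.792×10^-5 s.
The conduction current is I(t) = (V₀/R) e^(−t/τ), and the displacement current between the plates equals it.
t/τ = 0.6593; I_d = (216/3.95×10^5) · e^(−0.6593) = (5.468×10^-4)(0.5172) = 2.83×10^-4 A.

2.83×10^-4 A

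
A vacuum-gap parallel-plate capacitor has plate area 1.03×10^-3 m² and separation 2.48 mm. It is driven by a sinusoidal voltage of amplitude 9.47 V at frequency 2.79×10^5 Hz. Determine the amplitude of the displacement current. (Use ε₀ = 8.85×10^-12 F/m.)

6.10×10^-5 A

C = ε₀A/d = (8.85×10^-12)(1.03×10^-3)/(2.48×10^-3) = 3.676×10^-12 F; ω = 2πf = 1.753×10^6 rad/s.
I_d = C dV/dt, so |I_d|_max = C V₀ ω = (3.676×10^-12)(9.47)(1.753×10^6) = 6.10×10^-5 A.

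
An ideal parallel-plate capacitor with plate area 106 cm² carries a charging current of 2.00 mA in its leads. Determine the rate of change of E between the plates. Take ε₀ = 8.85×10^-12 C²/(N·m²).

2.13×10^10 V/(m·s)

By continuity, I_d in the gap equals the 2.00 mA flowing in the wire.
Inverting I_d = ε₀ A dE/dt gives dE/dt = 2.00×10^-3 / (8.85×10^-12 · 0.0106) = 2.13×10^10 V/(m·s).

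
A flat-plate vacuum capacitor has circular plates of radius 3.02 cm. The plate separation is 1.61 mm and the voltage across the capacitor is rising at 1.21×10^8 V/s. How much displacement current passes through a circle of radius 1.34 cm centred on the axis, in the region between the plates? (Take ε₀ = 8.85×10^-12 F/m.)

I_d = C dV/dt with C = ε₀πR²/d = 1.575×10^-11 F, so I_d = (1.575×10^-11)(1.21×10^8) = 1.906×10^-3 A.
Since J_d is uniform, the enclosed fraction is (r/R)² = 0.1969, giving I_d,enc = 3.75×10^-4 A.

3.75×10^-4 A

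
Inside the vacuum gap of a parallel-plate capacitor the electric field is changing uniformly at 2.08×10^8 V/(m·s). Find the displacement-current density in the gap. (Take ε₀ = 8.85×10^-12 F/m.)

1.84×10^-3 A/m²

J_d = ε₀ dE/dt = (8.85×10^-12)(2.08×10^8) = 1.84×10^-3 A/m².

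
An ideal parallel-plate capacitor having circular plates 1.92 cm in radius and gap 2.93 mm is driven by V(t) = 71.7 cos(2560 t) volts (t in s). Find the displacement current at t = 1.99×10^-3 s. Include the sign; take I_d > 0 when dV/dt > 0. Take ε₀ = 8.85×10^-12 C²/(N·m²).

dV/dt = (71.7)(2560)·−sin(5.0944) = 1.703×10^5 V/s.
I_d = C dV/dt with C = ε₀A/d = (8.85×10^-12)(1.158×10^-3)/(2.93×10^-3) = 3.498×10^-12 F, so I_d = (3.498×10^-12)(1.703×10^5) = 5.96×10^-7 A.

5.96×10^-7 A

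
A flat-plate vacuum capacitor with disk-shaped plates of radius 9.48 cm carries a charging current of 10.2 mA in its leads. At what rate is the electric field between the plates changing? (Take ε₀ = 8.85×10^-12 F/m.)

By continuity, I_d in the gap equals the 10.2 mA flowing in the wire.
Then dE/dt = I_d/(ε₀A) = 4.08×10^10 V/(m·s).

4.08×10^10 V/(m·s)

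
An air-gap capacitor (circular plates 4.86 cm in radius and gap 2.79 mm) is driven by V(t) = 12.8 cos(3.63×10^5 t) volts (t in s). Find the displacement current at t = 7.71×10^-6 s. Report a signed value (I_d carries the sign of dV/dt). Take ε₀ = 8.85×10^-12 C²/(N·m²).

dE/dt = (V₀ω/d)·−sin(ωt) with ωt = 2.79873 rad: (12.8)(3.63×10^5)(-0.3362)/(2.79×10^-3) = -5.599×10^8 V/(m·s).
I_d = ε₀ A dE/dt = (8.85×10^-12)(7.420×10^-3)(-5.599×10^8) = -3.68×10^-5 A.

-3.68×10^-5 A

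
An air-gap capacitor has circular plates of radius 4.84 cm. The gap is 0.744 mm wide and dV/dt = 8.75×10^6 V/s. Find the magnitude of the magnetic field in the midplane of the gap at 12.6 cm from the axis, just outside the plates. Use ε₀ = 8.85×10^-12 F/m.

With E = V/d, dE/dt = 1.176×10^10 V/(m·s) and πR² = 7.359×10^-3 m², giving I_d = ε₀ πR² dE/dt = 7.659×10^-4 A.
With r > R the enclosed displacement current is the full I_d; B = μ₀ I_d / (2πr) = 1.22×10^-9 T.

1.22×10^-9 T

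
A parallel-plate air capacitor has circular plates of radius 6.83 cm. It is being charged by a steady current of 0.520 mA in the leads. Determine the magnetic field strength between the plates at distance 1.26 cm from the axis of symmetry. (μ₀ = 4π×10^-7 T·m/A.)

By continuity the displacement current in the gap matches the conduction current: I_d = 5.20×10^-4 A.
∮B·dl = μ₀ I_d,enc with I_d,enc = I_d r²/R² = 1.770×10^-5 A; so B = μ₀ I_d,enc/(2πr) = 2.81×10^-10 T.

2.81×10^-10 T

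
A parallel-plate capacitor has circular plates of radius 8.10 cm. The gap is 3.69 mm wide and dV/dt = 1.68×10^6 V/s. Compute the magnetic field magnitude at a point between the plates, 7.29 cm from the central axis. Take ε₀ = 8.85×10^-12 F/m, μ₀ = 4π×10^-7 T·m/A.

I_d = C dV/dt with C = ε₀πR²/d = 4.943×10^-11 F, so I_d = (4.943×10^-11)(1.68×10^6) = 8.304×10^-5 A.
For r < R the Ampère–Maxwell law gives B(2πr) = μ₀ I_d (r²/R²), so B = μ₀ I_d r/(2πR²) = (4π×10^-7)(8.304×10^-5)(0.0729)/(2π·0.0810²) = 1.85×10^-10 T.

1.85×10^-10 T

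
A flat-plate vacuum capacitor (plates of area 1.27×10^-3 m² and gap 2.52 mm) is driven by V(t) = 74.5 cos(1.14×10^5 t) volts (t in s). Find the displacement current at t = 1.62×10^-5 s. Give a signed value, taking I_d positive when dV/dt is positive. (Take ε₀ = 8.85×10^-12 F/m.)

-3.64×10^-5 A

dV/dt = (74.5)(1.14×10^5)·−sin(1.8468) = -8.172×10^6 V/s.
I_d = C dV/dt with C = ε₀A/d = (8.85×10^-12)(1.27×10^-3)/(2.52×10^-3) = 4.460×10^-12 F, so I_d = (4.460×10^-12)(-8.172×10^6) = -3.64×10^-5 A.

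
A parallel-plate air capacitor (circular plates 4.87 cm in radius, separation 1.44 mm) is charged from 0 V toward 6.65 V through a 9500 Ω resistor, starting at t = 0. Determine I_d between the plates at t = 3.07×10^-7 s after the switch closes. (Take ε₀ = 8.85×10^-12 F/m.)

With C = ε₀A/d = (8.85×10^-12)(7.451×10^-3)/(1.44×10^-3) = 4.579×10^-11 F, the time constant is τ = RC = 4.350×10^-7 s, so t/τ = 0.7057 and e^(−t/τ) = 0.4938.
I_d = I_cond = (V₀/R) e^(−t/τ) = (7.000×10^-4)(0.4938) = 3.46×10^-4 A.

3.46×10^-4 A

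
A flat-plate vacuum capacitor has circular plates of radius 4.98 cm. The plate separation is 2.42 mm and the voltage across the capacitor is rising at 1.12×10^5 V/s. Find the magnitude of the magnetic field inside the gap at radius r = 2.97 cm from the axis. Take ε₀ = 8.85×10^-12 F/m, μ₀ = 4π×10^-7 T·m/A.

dE/dt = (dV/dt)/d = 4.628×10^7 V/(m·s); I_d = ε₀(πR²)(dE/dt) = (8.85×10^-12)(7.791×10^-3)(4.628×10^7) = 3.191×10^-6 A.
∮B·dl = μ₀ I_d,enc with I_d,enc = I_d r²/R² = 1.135×10^-6 A; so B = μ₀ I_d,enc/(2πr) = 7.64×10^-12 T.

7.64×10^-12 T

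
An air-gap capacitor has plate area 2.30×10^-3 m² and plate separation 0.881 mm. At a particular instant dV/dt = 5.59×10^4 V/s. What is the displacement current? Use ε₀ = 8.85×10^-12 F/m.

1.29×10^-6 A

The field between the plates is E = V/d, so dE/dt = (5.59×10^4)/(8.81×10^-4 m) = 6.345×10^7 V/(m·s).
I_d = ε₀ A (dE/dt) = (8.85×10^-12)(2.30×10^-3)(6.345×10^7) = 1.29×10^-6 A.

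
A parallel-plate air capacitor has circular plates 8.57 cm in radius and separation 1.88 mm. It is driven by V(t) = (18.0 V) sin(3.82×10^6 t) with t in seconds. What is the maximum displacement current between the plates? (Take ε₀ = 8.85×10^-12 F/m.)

The displacement current equals the conduction current C dV/dt, which peaks at C V₀ ω.
With C = ε₀A/d = (8.85×10^-12)(0.02307)/(1.88×10^-3) = 1.086×10^-10 F and ω = 3.82×10^6 rad/s, I_d,max = (1.086×10^-10)(18.0)(3.82×10^6) = 7.47×10^-3 A.

7.47×10^-3 A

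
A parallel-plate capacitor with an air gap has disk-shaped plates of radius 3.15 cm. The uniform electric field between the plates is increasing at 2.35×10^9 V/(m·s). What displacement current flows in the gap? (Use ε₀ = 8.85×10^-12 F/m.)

The displacement current is ε₀ times dΦ_E/dt = ε₀ A dE/dt = (8.85×10^-12)(3.117×10^-3)(2.35×10^9) = 6.48×10^-5 A.

6.48×10^-5 A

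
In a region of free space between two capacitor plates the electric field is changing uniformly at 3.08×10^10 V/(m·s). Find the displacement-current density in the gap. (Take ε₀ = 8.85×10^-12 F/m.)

0.273 A/m²

The displacement-current density is ε₀ ∂E/∂t = (8.85×10^-12)(3.08×10^10) = 0.273 A/m².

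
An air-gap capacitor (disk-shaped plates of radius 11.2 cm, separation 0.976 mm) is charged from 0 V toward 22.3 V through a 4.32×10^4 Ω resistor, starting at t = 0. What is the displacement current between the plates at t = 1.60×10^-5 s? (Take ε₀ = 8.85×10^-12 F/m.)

1.83×10^-4 A

With C = ε₀A/d = (8.85×10^-12)(0.03941)/(9.76×10^-4) = 3.574×10^-10 F, the time constant is τ = RC = 1.544×10^-5 s, so t/τ = 1.036 and e^(−t/τ) = 0.3549.
I_d = I_cond = (V₀/R) e^(−t/τ) = (5.162×10^-4)(0.3549) = 1.83×10^-4 A.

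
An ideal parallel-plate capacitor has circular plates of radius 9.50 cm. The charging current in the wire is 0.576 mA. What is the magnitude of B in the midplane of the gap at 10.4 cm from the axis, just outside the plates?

1.11×10^-9 T

No conduction current crosses the gap, so I_d there equals the 5.76×10^-4 A in the leads.
With r > R the enclosed displacement current is the full I_d; B = μ₀ I_d / (2πr) = 1.11×10^-9 T.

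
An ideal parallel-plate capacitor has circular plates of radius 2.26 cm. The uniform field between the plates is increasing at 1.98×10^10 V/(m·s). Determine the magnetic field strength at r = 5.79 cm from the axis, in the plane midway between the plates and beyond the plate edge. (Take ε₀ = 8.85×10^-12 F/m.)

9.71×10^-10 T

Through the whole plate area (πR² = 1.605×10^-3 m²), I_d = ε₀ πR² dE/dt = 2.812×10^-4 A.
With r > R the enclosed displacement current is the full I_d; B = μ₀ I_d / (2πr) = 9.71×10^-10 T.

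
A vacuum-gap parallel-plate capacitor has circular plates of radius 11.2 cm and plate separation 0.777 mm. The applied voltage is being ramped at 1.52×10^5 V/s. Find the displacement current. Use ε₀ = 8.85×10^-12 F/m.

The field between the plates is E = V/d, so dE/dt = (1.52×10^5)/(7.77×10^-4 m) = 1.956×10^8 V/(m·s).
I_d = ε₀ A (dE/dt) = (8.85×10^-12)(0.03941)(1.956×10^8) = 6.82×10^-5 A.

6.82×10^-5 A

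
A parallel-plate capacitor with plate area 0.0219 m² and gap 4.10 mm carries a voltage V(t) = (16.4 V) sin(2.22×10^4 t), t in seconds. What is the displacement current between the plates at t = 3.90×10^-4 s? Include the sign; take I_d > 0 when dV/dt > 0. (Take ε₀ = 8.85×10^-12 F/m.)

dE/dt = (V₀ω/d)·cos(ωt) with ωt = 8.658 rad: (16.4)(2.22×10^4)(-0.7201)/(4.10×10^-3) = -6.394×10^7 V/(m·s).
I_d = ε₀ A dE/dt = (8.85×10^-12)(0.0219)(-6.394×10^7) = -1.24×10^-5 A.

-1.24×10^-5 A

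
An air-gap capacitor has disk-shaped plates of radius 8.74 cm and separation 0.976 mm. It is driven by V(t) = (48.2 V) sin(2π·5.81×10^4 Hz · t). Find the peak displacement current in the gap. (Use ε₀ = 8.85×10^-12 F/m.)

3.83×10^-3 A

(dE/dt)_max = V₀ω/d = 1.803×10^10 V/(m·s); ω = 2πf = 3.651×10^5 rad/s.
I_d,max = ε₀ A (dE/dt)_max = (8.85×10^-12)(0.02400)(1.803×10^10) = 3.83×10^-3 A.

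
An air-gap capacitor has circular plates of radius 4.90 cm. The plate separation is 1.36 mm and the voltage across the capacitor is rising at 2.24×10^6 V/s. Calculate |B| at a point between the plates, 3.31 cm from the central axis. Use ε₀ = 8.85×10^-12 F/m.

3.03×10^-10 T

dE/dt = (dV/dt)/d = 1.647×10^9 V/(m·s); I_d = ε₀(πR²)(dE/dt) = (8.85×10^-12)(7.543×10^-3)(1.647×10^9) = 1.099×10^-4 A.
An Ampèrian loop of radius r encloses a fraction (r/R)² of I_d. Then B·2πr = μ₀ I_d (r/R)², giving B = μ₀ I_d r/(2πR²) = 3.03×10^-10 T.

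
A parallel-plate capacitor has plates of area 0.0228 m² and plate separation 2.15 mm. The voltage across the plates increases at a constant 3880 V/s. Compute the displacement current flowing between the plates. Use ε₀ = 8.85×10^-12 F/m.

The displacement current equals the charging current C dV/dt. With C = ε₀A/d = (8.85×10^-12)(0.0228)/(2.15×10^-3) = 9.385×10^-11 F, I_d = (9.385×10^-11)(3880) = 3.64×10^-7 A.

3.64×10^-7 A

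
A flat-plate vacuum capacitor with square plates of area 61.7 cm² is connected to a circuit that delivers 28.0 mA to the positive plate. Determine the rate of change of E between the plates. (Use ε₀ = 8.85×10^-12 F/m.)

Charge continuity gives I_d = I = 0.0280 A between the plates.
Then dE/dt = I_d/(ε₀A) = 5.13×10^11 V/(m·s).

5.13×10^11 V/(m·s)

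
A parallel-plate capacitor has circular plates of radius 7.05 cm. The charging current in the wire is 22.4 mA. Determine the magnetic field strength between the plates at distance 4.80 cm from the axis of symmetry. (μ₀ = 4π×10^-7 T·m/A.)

4.33×10^-8 T

By continuity the displacement current in the gap matches the conduction current: I_d = 0.0224 A.
An Ampèrian loop of radius r encloses a fraction (r/R)² of I_d. Then B·2πr = μ₀ I_d (r/R)², giving B = μ₀ I_d r/(2πR²) = 4.33×10^-8 T.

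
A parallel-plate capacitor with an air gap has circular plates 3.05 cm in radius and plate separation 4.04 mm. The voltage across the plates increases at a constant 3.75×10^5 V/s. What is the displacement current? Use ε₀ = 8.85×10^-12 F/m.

E = V/d so dE/dt = (dV/dt)/d = 9.282×10^7 V/(m·s), and I_d = ε₀ A dE/dt = (8.85×10^-12)(2.922×10^-3)(9.282×10^7) = 2.40×10^-6 A.

2.40×10^-6 A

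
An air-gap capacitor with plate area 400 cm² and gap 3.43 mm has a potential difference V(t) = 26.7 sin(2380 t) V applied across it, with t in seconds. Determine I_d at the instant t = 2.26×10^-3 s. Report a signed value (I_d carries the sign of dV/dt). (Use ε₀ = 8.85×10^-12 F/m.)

dV/dt = (26.7)(2380)·cos(5.3788) = 3.928×10^4 V/s.
I_d = C dV/dt with C = ε₀A/d = (8.85×10^-12)(0.0400)/(3.43×10^-3) = 1.032×10^-10 F, so I_d = (1.032×10^-10)(3.928×10^4) = 4.05×10^-6 A.

4.05×10^-6 A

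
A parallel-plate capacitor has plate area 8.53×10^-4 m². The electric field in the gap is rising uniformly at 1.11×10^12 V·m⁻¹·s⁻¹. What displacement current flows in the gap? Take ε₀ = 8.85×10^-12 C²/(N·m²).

8.38×10^-3 A

With a uniform field, Φ_E = EA, so I_d = ε₀ A dE/dt = 8.38×10^-3 A.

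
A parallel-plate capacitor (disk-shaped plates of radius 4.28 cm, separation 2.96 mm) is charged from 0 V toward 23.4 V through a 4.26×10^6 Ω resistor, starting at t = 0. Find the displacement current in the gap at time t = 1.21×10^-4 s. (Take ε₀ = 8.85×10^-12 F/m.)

C = ε₀A/d = (8.85×10^-12)(5.755×10^-3)/(2.96×10^-3) = 1.721×10^-11 F and τ = RC = 7.331×10^-5 s. I_d in the gap equals the RC charging current.
I_d(t) = (V₀/R) e^(−t/τ) = 5.493×10^-6 · e^(−1.651) = 1.05×10^-6 A.

1.05×10^-6 A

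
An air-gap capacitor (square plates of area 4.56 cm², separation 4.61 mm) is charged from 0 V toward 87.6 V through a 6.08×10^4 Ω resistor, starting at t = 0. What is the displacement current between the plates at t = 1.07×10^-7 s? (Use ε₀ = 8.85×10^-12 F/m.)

C = ε₀A/d = (8.85×10^-12)(4.56×10^-4)/(4.61×10^-3) = 8.754×10^-13 F and τ = RC = 5.322×10^-8 s. I_d in the gap equals the RC charging current.
I_d(t) = (V₀/R) e^(−t/τ) = 1.441×10^-3 · e^(−2.011) = 1.93×10^-4 A.

1.93×10^-4 A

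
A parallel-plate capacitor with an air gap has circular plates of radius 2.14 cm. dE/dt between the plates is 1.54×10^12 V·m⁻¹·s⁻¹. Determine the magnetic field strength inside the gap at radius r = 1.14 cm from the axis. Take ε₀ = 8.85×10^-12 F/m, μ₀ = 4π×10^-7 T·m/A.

I_d = ε₀ dΦ_E/dt = ε₀ πR² (dE/dt) = (8.85×10^-12)(1.439×10^-3)(1.54×10^12) = 0.01961 A through the full plate area.
For r < R the Ampère–Maxwell law gives B(2πr) = μ₀ I_d (r²/R²), so B = μ₀ I_d r/(2πR²) = (4π×10^-7)(0.01961)(0.0114)/(2π·0.0214²) = 9.76×10^-8 T.

9.76×10^-8 T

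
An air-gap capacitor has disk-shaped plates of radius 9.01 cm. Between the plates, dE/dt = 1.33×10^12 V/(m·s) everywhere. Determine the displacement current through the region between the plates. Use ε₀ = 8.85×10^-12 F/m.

The displacement current is ε₀ times dΦ_E/dt = ε₀ A dE/dt = (8.85×10^-12)(0.02550)(1.33×10^12) = 0.300 A.

0.300 A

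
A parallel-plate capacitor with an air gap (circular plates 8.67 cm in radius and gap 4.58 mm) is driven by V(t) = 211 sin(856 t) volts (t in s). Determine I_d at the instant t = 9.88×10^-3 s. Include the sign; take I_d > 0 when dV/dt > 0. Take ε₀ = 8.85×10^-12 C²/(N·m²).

dE/dt = (V₀ω/d)·cos(ωt) with ωt = 8.45728 rad: (211)(856)(-0.5674)/(4.58×10^-3) = -2.238×10^7 V/(m·s).
I_d = ε₀ A dE/dt = (8.85×10^-12)(0.02362)(-2.238×10^7) = -4.68×10^-6 A.

-4.68×10^-6 A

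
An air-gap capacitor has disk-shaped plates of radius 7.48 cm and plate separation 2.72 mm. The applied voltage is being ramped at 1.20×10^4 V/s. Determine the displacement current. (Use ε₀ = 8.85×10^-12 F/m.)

6.86×10^-7 A

E = V/d so dE/dt = (dV/dt)/d = 4.412×10^6 V/(m·s), and I_d = ε₀ A dE/dt = (8.85×10^-12)(0.01758)(4.412×10^6) = 6.86×10^-7 A.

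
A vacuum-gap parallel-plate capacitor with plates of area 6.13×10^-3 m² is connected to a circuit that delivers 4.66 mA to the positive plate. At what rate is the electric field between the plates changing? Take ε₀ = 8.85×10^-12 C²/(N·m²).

By continuity, I_d in the gap equals the 4.66 mA flowing in the wire.
Since I_d = ε₀ A dE/dt, dE/dt = I_d/(ε₀A) = (4.66×10^-3)/((8.85×10^-12)(6.13×10^-3)) = 8.59×10^10 V/(m·s).

8.59×10^10 V/(m·s)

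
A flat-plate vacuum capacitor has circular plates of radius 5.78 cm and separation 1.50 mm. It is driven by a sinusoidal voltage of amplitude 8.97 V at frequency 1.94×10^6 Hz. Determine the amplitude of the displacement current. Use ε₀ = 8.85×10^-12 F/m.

(dE/dt)_max = V₀ω/d = 7.290×10^10 V/(m·s); ω = 2πf = 1.219×10^7 rad/s.
I_d,max = ε₀ A (dE/dt)_max = (8.85×10^-12)(0.01050)(7.290×10^10) = 6.77×10^-3 A.

6.77×10^-3 A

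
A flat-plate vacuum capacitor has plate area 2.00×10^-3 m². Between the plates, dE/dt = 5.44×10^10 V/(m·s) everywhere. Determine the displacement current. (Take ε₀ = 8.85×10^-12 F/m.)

9.63×10^-4 A

With a uniform field, Φ_E = EA, so I_d = ε₀ A dE/dt = 9.63×10^-4 A.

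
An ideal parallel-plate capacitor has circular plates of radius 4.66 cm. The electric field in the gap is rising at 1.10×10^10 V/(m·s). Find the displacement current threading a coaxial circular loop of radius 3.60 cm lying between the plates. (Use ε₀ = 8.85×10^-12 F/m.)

Total displacement current: I_d = ε₀(πR²)(dE/dt) = (8.85×10^-12)(6.822×10^-3)(1.10×10^10) = 6.641×10^-4 A.
Since J_d is uniform, the enclosed fraction is (r/R)² = 0.5968, giving I_d,enc = 3.96×10^-4 A.

3.96×10^-4 A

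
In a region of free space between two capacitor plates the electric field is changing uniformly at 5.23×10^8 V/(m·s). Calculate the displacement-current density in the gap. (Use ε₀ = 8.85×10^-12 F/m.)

4.63×10^-3 A/m²

The displacement-current density is ε₀ ∂E/∂t = (8.85×10^-12)(5.23×10^8) = 4.63×10^-3 A/m².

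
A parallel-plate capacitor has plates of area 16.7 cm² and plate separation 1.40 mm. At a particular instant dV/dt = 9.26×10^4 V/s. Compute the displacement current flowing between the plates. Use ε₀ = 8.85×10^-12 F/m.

9.78×10^-7 A

The displacement current equals the charging current C dV/dt. With C = ε₀A/d = (8.85×10^-12)(1.67×10^-3)/(1.40×10^-3) = 1.056×10^-11 F, I_d = (1.056×10^-11)(9.26×10^4) = 9.78×10^-7 A.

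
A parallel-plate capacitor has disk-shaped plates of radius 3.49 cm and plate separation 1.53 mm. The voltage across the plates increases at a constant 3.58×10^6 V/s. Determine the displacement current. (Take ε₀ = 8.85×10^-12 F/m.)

7.92×10^-5 A

The field between the plates is E = V/d, so dE/dt = (3.58×10^6)/(1.53×10^-3 m) = 2.340×10^9 V/(m·s).
I_d = ε₀ A (dE/dt) = (8.85×10^-12)(3.826×10^-3)(2.340×10^9) = 7.92×10^-5 A.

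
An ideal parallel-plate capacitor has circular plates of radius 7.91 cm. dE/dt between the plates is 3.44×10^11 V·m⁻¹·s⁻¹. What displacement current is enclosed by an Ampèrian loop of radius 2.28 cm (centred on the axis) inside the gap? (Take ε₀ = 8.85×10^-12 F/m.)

4.97×10^-3 A

I_d = ε₀ dΦ_E/dt = ε₀ πR² (dE/dt) = (8.85×10^-12)(0.01966)(3.44×10^11) = 0.05985 A through the full plate area.
The field is uniform, so I_d,enc = I_d (r/R)² = (0.05985)(2.28/7.91)² = 4.97×10^-3 A.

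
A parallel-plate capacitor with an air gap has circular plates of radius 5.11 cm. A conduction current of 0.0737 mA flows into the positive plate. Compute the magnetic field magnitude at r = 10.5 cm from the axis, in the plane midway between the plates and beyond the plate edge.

1.40×10^-10 T

By continuity the displacement current in the gap matches the conduction current: I_d = 7.37×10^-5 A.
For r ≥ R the full I_d is enclosed: B = μ₀ I_d/(2πr) = (4π×10^-7)(7.37×10^-5)/(2π·0.105) = 1.40×10^-10 T.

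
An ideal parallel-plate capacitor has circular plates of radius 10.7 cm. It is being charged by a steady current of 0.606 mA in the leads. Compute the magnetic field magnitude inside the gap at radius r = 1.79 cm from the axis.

1.89×10^-10 T

No conduction current crosses the gap, so I_d there equals the 6.06×10^-4 A in the leads.
An Ampèrian loop of radius r encloses a fraction (r/R)² of I_d. Then B·2πr = μ₀ I_d (r/R)², giving B = μ₀ I_d r/(2πR²) = 1.89×10^-10 T.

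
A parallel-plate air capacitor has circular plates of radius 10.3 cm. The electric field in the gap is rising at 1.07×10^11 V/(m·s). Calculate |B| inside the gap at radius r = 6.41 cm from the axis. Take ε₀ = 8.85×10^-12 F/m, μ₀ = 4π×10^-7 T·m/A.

3.81×10^-8 T

Through the whole plate area (πR² = 0.03333 m²), I_d = ε₀ πR² dE/dt = 0.03156 A.
An Ampèrian loop of radius r encloses a fraction (r/R)² of I_d. Then B·2πr = μ₀ I_d (r/R)², giving B = μ₀ I_d r/(2πR²) = 3.81×10^-8 T.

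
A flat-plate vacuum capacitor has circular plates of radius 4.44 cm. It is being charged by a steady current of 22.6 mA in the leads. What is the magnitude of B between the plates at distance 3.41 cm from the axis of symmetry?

7.82×10^-8 T

No conduction current crosses the gap, so I_d there equals the 0.0226 A in the leads.
For r < R the Ampère–Maxwell law gives B(2πr) = μ₀ I_d (r²/R²), so B = μ₀ I_d r/(2πR²) = (4π×10^-7)(0.0226)(0.0341)/(2π·0.0444²) = 7.82×10^-8 T.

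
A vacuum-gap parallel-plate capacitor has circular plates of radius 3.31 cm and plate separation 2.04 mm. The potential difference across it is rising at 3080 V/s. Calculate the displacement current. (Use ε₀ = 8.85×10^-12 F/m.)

C = ε₀A/d = (8.85×10^-12)(3.442×10^-3)/(2.04×10^-3) = 1.493×10^-11 F.
I_d = C dV/dt = (1.493×10^-11)(3080) = 4.60×10^-8 A.

4.60×10^-8 A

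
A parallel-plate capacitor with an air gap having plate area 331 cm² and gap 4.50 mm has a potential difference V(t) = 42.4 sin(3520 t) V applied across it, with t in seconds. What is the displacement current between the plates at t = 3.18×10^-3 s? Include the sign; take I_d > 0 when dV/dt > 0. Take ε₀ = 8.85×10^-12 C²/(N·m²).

1.91×10^-6 A

dE/dt = (V₀ω/d)·cos(ωt) with ωt = 11.1936 rad: (42.4)(3520)(0.1967)/(4.50×10^-3) = 6.524×10^6 V/(m·s).
I_d = ε₀ A dE/dt = (8.85×10^-12)(0.0331)(6.524×10^6) = 1.91×10^-6 A.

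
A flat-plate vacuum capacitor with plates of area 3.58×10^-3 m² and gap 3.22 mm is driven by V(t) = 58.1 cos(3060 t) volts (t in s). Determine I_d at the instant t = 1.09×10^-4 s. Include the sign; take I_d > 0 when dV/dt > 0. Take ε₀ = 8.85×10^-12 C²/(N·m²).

C = ε₀A/d = (8.85×10^-12)(3.58×10^-3)/(3.22×10^-3) = 9.839×10^-12 F. dV/dt = V₀ω·−sin(ωt); at ωt = 0.33354 rad this factor is -0.3274.
I_d = C dV/dt = (9.839×10^-12)(58.1)(3060)(-0.3274) = -5.73×10^-7 A.

-5.73×10^-7 A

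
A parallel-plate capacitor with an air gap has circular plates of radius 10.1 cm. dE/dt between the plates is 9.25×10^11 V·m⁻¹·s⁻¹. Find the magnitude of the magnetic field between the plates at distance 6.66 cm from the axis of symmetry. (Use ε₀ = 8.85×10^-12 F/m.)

3.43×10^-7 T

I_d = ε₀ dΦ_E/dt = ε₀ πR² (dE/dt) = (8.85×10^-12)(0.03205)(9.25×10^11) = 0.2624 A through the full plate area.
∮B·dl = μ₀ I_d,enc with I_d,enc = I_d r²/R² = 0.1141 A; so B = μ₀ I_d,enc/(2πr) = 3.43×10^-7 T.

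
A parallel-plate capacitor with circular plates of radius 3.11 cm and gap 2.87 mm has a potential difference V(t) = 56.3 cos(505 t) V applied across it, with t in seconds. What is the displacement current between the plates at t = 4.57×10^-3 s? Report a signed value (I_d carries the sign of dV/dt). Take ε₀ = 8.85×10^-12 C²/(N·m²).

-1.97×10^-7 A

dV/dt = (56.3)(505)·−sin(2.30785) = -2.105×10^4 V/s.
I_d = C dV/dt with C = ε₀A/d = (8.85×10^-12)(3.039×10^-3)/(2.87×10^-3) = 9.371×10^-12 F, so I_d = (9.371×10^-12)(-2.105×10^4) = -1.97×10^-7 A.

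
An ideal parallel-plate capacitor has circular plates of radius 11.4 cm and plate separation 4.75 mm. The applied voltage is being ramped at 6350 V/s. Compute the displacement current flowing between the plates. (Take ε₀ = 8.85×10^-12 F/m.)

The field between the plates is E = V/d, so dE/dt = (6350)/(4.75×10^-3 m) = 1.337×10^6 V/(m·s).
I_d = ε₀ A (dE/dt) = (8.85×10^-12)(0.04083)(1.337×10^6) = 4.83×10^-7 A.

4.83×10^-7 A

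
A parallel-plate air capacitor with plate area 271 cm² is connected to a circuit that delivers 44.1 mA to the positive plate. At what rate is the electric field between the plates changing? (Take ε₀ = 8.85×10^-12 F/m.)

1.84×10^11 V/(m·s)

Charge continuity gives I_d = I = 0.0441 A between the plates.
Then dE/dt = I_d/(ε₀A) = 1.84×10^11 V/(m·s).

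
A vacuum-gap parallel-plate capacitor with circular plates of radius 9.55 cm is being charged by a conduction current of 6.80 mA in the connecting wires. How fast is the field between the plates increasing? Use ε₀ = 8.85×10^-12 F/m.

2.68×10^10 V/(m·s)

By continuity, I_d in the gap equals the 6.80 mA flowing in the wire.
Since I_d = ε₀ A dE/dt, dE/dt = I_d/(ε₀A) = (6.80×10^-3)/((8.85×10^-12)(0.02865)) = 2.68×10^10 V/(m·s).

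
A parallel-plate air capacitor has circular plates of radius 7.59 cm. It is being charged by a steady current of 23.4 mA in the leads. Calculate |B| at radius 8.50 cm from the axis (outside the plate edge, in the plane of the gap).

5.51×10^-8 T

By continuity the displacement current in the gap matches the conduction current: I_d = 0.0234 A.
With r > R the enclosed displacement current is the full I_d; B = μ₀ I_d / (2πr) = 5.51×10^-8 T.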